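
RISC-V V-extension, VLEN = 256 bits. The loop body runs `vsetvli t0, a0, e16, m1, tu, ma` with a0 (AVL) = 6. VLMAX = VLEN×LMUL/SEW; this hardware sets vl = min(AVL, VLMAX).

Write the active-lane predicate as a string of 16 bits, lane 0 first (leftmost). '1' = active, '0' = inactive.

predicate = 1111110000000000

VLMAX = VLEN×LMUL/SEW = 256×1/16 = 16
vl = min(AVL, VLMAX) = min(6, 16) = 6
bits (lane 0 leftmost): 1111110000000000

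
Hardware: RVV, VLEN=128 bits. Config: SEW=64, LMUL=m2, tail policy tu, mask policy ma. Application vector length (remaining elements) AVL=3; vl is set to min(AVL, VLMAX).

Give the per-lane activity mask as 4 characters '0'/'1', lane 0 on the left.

predicate = 1110

lanes per group: 128·2/64 = 4
AVL=3 ≤ VLMAX=4, so vl = 3
bits (lane 0 leftmost): 1110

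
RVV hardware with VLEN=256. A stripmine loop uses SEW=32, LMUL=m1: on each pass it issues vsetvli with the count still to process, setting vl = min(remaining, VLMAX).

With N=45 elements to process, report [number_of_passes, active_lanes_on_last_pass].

VLMAX = (256 × 1) / 32 = 8 lanes
45 elements at 8/iter → 6 passes, remainder 5 on the last

[iterations, last_vl] = [6, 5]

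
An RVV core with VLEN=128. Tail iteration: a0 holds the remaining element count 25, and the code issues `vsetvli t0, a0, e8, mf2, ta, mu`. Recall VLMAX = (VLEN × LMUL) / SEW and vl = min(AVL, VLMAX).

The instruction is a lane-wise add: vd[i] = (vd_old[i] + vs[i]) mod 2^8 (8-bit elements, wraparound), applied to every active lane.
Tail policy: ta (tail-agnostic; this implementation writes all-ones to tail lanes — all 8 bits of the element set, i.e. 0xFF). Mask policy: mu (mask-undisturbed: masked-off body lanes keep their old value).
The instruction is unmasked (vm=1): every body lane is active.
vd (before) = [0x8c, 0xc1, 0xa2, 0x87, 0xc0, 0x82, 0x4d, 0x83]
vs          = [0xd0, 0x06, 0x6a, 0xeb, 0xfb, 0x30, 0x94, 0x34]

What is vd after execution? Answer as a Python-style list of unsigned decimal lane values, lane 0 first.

vd = [92, 199, 12, 114, 187, 178, 225, 183]

lanes per group: 128·1/2/8 = 8
vl = min(AVL, VLMAX) = min(25, 8) = 8
vd[0] add(0x8c,0xd0) -> 0x5c
vd[1] add(0xc1,0x06) -> 0xc7
vd[2] add(0xa2,0x6a) -> 0x0c
vd[3] add(0x87,0xeb) -> 0x72
vd[4] add(0xc0,0xfb) -> 0xbb
vd[5] add(0x82,0x30) -> 0xb2
vd[6] add(0x4d,0x94) -> 0xe1
vd[7] add(0x83,0x34) -> 0xb7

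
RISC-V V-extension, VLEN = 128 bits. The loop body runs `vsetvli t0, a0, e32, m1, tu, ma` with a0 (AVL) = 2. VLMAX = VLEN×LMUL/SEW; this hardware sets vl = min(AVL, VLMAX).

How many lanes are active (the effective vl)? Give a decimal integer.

VLMAX = VLEN×LMUL/SEW = 128×1/32 = 4
vl ← min(2, 4) = 2

vl = 2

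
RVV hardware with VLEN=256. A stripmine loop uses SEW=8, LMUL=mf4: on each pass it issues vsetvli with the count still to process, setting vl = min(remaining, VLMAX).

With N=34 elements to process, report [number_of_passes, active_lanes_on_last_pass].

[iterations, last_vl] = [5, 2]

VLMAX = (256 × 1/4) / 8 = 8 lanes
iterations = ceil(34/8) = 5; final-pass vl = 2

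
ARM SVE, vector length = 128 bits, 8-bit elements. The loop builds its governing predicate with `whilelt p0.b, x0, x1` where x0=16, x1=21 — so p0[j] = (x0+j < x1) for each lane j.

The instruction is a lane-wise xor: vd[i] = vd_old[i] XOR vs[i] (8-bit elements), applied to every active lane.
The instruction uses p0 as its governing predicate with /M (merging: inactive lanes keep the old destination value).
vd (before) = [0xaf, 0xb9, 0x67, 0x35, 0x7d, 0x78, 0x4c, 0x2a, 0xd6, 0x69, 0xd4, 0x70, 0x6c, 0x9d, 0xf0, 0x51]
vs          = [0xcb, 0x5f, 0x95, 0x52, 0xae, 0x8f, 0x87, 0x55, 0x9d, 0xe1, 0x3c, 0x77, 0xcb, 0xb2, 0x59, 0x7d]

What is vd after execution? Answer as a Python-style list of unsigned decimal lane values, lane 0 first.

vd = [100, 230, 242, 103, 211, 120, 76, 42, 214, 105, 212, 112, 108, 157, 240, 81]

lane count: 128 div 8 = 16
p0[j] = (16+j < 21); true for j=0..4 → 5 lanes set
[0] xor(0xaf,0xcb) = 0x64
[1] xor(0xb9,0x5f) = 0xe6
[2] xor(0x67,0x95) = 0xf2
[3] xor(0x35,0x52) = 0x67
[4] xor(0x7d,0xae) = 0xd3
[5] tail/keep = 0x78
[6] tail/keep = 0x4c
[7] tail/keep = 0x2a
[8] tail/keep = 0xd6
[9] tail/keep = 0x69
[10] tail/keep = 0xd4
[11] tail/keep = 0x70
[12] tail/keep = 0x6c
[13] tail/keep = 0x9d
[14] tail/keep = 0xf0
[15] tail/keep = 0x51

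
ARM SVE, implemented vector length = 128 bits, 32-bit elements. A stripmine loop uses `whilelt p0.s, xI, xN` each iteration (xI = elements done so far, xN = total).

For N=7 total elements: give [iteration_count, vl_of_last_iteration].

[iterations, last_vl] = [2, 3]

lane count: 128 div 32 = 4
7 elements at 4/iter → 2 passes, remainder 3 on the last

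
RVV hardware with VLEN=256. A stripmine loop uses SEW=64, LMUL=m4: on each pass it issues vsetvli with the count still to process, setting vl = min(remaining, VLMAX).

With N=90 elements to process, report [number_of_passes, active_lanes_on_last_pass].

VLMAX = (256 × 4) / 64 = 16 lanes
N=90: ⌈90/16⌉ = 6 iters; last vl = 90 − 5×16 = 10

[iterations, last_vl] = [6, 10]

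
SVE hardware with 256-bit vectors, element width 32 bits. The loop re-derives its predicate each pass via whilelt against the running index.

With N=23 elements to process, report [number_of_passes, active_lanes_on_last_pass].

[iterations, last_vl] = [3, 7]

lane count: 256 div 32 = 8
iterations = ceil(23/8) = 3; final-pass vl = 7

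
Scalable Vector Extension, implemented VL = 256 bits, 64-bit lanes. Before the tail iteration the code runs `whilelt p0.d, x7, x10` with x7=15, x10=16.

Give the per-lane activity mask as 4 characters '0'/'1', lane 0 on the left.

predicate = 1000

lane count: 256 div 64 = 4
whilelt: lane j active iff 15+j < 16 → j < 1 → 1 active
bits (lane 0 leftmost): 1000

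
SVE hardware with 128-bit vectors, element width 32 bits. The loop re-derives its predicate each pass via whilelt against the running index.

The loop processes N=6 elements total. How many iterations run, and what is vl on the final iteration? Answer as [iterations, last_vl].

[iterations, last_vl] = [2, 2]

128-bit reg / 32-bit elem → 4 lanes
iterations = ceil(6/4) = 2; final-pass vl = 2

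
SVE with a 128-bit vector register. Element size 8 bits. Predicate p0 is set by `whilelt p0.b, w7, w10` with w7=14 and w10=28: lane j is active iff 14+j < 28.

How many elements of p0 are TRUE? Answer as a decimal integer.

lane count: 128 div 8 = 16
p0[j] = (14+j < 28); true for j=0..13 → 14 lanes set

vl = 14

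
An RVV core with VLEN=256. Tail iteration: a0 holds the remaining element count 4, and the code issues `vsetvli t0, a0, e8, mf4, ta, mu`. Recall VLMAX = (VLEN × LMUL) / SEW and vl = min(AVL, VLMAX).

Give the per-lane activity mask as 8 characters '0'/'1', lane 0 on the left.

predicate = 11110000

VLMAX = VLEN×LMUL/SEW = 256×1/4/8 = 8
AVL=4 ≤ VLMAX=8, so vl = 4
bits (lane 0 leftmost): 11110000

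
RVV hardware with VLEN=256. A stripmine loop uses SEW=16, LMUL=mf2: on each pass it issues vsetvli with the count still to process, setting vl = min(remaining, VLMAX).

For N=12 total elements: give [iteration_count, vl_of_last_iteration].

[iterations, last_vl] = [2, 4]

VLMAX = (256 × 1/2) / 16 = 8 lanes
N=12: ⌈12/8⌉ = 2 iters; last vl = 12 − 1×8 = 4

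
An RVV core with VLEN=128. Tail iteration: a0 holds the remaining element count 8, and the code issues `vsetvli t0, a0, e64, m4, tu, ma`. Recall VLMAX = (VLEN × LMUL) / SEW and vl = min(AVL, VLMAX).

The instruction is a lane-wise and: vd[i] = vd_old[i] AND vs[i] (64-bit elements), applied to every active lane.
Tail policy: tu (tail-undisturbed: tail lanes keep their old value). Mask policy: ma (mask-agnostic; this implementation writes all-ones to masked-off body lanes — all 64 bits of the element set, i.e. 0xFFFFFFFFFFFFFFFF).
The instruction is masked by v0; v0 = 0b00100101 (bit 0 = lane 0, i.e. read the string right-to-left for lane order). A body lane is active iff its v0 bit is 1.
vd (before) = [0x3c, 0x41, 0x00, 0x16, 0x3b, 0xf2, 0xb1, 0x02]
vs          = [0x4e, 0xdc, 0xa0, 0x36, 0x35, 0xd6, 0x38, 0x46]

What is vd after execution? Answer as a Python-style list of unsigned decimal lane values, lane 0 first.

vd = [12, 18446744073709551615, 0, 18446744073709551615, 18446744073709551615, 210, 18446744073709551615, 18446744073709551615]

VLMAX = VLEN×LMUL/SEW = 128×4/64 = 8
AVL=8 ≤ VLMAX=8, so vl = 8
vd[0] and(0x3c,0x4e) -> 0x0c
vd[1] mask-off/ones -> 0xffffffffffffffff
vd[2] and(0x00,0xa0) -> 0x00
vd[3] mask-off/ones -> 0xffffffffffffffff
vd[4] mask-off/ones -> 0xffffffffffffffff
vd[5] and(0xf2,0xd6) -> 0xd2
vd[6] mask-off/ones -> 0xffffffffffffffff
vd[7] mask-off/ones -> 0xffffffffffffffff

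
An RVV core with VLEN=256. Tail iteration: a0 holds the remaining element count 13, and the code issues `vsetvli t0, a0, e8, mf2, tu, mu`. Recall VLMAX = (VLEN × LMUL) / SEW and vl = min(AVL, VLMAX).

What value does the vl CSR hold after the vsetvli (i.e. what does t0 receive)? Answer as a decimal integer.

vl = 13

VLMAX = (256 × 1/2) / 8 = 16 lanes
vl = min(AVL, VLMAX) = min(13, 16) = 13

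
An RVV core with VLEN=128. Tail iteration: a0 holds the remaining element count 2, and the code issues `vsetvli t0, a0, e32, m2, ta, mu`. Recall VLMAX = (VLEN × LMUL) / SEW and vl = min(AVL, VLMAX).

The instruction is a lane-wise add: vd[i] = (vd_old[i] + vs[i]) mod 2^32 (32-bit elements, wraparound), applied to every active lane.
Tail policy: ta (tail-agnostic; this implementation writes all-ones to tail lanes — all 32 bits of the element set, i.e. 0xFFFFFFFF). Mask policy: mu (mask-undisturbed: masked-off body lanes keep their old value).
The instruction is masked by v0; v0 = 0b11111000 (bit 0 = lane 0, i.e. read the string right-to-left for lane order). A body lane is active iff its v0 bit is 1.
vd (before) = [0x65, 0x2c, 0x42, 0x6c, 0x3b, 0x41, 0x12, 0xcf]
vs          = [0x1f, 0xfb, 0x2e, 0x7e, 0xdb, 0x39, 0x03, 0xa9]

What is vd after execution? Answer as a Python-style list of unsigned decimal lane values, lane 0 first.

vd = [101, 44, 4294967295, 4294967295, 4294967295, 4294967295, 4294967295, 4294967295]

lanes per group: 128·2/32 = 8
vl ← min(2, 8) = 2
[0] mask-off/keep = 0x65
[1] mask-off/keep = 0x2c
[2] tail/ones = 0xffffffff
[3] tail/ones = 0xffffffff
[4] tail/ones = 0xffffffff
[5] tail/ones = 0xffffffff
[6] tail/ones = 0xffffffff
[7] tail/ones = 0xffffffff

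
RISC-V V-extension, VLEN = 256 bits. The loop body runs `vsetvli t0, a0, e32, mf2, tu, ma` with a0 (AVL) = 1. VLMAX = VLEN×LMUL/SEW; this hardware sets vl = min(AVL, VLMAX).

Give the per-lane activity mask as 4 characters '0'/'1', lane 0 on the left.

predicate = 1000

VLMAX = VLEN×LMUL/SEW = 256×1/2/32 = 4
vl ← min(1, 4) = 1
bits (lane 0 leftmost): 1000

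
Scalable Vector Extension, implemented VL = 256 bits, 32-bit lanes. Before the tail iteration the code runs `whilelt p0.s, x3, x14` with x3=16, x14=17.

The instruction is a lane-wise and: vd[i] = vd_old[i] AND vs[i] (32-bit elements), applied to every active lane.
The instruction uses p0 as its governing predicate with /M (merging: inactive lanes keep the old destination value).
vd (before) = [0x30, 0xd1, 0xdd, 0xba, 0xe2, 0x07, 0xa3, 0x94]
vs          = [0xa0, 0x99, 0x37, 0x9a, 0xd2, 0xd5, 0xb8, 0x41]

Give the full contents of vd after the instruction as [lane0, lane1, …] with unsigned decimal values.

vd = [32, 209, 221, 186, 226, 7, 163, 148]

256-bit reg / 32-bit elem → 8 lanes
p0[j] = (16+j < 17); true for j=0..0 → 1 lanes set
lane  0: and(0x30,0xa0) ⇒ 0x20
lane  1: tail/keep ⇒ 0xd1
lane  2: tail/keep ⇒ 0xdd
lane  3: tail/keep ⇒ 0xba
lane  4: tail/keep ⇒ 0xe2
lane  5: tail/keep ⇒ 0x07
lane  6: tail/keep ⇒ 0xa3
lane  7: tail/keep ⇒ 0x94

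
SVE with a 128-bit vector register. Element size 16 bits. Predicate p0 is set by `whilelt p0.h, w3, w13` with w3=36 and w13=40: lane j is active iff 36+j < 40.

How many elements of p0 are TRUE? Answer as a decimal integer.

vl = 4

register lanes = 128/16 = 8
whilelt: lane j active iff 36+j < 40 → j < 4 → 4 active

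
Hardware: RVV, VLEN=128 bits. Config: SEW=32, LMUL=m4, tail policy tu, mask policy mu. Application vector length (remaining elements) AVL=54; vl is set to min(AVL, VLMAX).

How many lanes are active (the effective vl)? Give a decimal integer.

vl = 16

VLMAX = (128 × 4) / 32 = 16 lanes
AVL=54 > VLMAX=16, so vl = 16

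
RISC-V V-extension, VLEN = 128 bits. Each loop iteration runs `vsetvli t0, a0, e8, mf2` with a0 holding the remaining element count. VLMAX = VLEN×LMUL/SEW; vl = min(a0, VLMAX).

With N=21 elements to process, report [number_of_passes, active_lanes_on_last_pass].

[iterations, last_vl] = [3, 5]

VLMAX = (128 × 1/2) / 8 = 8 lanes
iterations = ceil(21/8) = 3; final-pass vl = 5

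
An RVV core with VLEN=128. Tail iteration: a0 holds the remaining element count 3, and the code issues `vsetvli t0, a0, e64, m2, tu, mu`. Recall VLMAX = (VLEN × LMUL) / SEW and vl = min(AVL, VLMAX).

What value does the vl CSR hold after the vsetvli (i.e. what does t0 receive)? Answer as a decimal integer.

VLMAX = (128 × 2) / 64 = 4 lanes
vl ← min(3, 4) = 3

vl = 3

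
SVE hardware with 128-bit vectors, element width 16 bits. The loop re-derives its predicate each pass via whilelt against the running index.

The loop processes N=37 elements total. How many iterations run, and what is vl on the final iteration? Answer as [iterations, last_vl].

[iterations, last_vl] = [5, 5]

128-bit reg / 16-bit elem → 8 lanes
37 elements at 8/iter → 5 passes, remainder 5 on the last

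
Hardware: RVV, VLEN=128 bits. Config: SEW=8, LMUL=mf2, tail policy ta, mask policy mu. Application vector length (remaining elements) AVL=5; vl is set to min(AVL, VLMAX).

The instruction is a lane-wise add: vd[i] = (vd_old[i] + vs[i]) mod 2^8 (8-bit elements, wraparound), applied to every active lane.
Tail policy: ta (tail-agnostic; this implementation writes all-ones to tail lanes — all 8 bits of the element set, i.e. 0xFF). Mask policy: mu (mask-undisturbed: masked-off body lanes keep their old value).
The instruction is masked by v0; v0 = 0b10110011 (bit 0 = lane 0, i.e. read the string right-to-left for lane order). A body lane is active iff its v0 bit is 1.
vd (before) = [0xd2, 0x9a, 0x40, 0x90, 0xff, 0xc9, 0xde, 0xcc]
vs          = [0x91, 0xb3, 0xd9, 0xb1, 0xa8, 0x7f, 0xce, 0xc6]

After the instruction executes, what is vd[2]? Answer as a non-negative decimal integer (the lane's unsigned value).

VLMAX = (128 × 1/2) / 8 = 8 lanes
vl = min(AVL, VLMAX) = min(5, 8) = 5
lane  0: add(0xd2,0x91) ⇒ 0x63
lane  1: add(0x9a,0xb3) ⇒ 0x4d
lane  2: mask-off/keep ⇒ 0x40
lane  3: mask-off/keep ⇒ 0x90
lane  4: add(0xff,0xa8) ⇒ 0xa7
lane  5: tail/ones ⇒ 0xff
lane  6: tail/ones ⇒ 0xff
lane  7: tail/ones ⇒ 0xff

vd[2] = 64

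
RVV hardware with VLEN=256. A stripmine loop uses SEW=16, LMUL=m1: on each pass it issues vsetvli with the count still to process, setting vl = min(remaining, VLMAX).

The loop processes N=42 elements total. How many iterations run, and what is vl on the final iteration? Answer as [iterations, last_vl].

VLMAX = VLEN×LMUL/SEW = 256×1/16 = 16
N=42: ⌈42/16⌉ = 3 iters; last vl = 42 − 2×16 = 10

[iterations, last_vl] = [3, 10]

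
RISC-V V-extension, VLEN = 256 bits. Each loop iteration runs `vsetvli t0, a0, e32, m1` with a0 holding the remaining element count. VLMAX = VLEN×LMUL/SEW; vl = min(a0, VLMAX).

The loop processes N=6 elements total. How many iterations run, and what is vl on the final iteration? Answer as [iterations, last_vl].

[iterations, last_vl] = [1, 6]

lanes per group: 256·1/32 = 8
6 elements at 8/iter → 1 passes, remainder 6 on the last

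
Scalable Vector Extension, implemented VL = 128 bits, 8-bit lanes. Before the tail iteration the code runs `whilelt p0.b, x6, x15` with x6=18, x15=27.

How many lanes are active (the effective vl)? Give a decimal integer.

vl = 9

register lanes = 128/8 = 16
active while 18+j < 27, i.e. j ∈ [0,9) capped at 16 ⇒ 9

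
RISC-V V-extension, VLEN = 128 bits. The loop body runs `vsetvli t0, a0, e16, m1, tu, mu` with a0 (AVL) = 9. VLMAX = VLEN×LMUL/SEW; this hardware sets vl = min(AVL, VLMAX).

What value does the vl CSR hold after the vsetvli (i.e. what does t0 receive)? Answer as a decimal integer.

vl = 8

VLMAX = VLEN×LMUL/SEW = 128×1/16 = 8
AVL=9 > VLMAX=8, so vl = 8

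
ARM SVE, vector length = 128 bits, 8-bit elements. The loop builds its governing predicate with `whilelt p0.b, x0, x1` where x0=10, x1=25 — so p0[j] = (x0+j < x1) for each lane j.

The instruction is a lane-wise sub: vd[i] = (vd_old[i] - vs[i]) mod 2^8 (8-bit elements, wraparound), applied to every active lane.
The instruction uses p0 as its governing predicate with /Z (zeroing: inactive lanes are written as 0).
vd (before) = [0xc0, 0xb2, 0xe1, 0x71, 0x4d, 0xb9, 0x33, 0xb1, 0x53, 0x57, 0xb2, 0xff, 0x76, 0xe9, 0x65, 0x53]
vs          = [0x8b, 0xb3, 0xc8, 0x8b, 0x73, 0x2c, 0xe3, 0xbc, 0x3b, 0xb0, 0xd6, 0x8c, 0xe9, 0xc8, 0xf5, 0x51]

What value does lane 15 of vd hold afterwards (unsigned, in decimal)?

vd[15] = 0

register lanes = 128/8 = 16
p0[j] = (10+j < 25); true for j=0..14 → 15 lanes set
vd[0] sub(0xc0,0x8b) -> 0x35
vd[1] sub(0xb2,0xb3) -> 0xff
vd[2] sub(0xe1,0xc8) -> 0x19
vd[3] sub(0x71,0x8b) -> 0xe6
vd[4] sub(0x4d,0x73) -> 0xda
vd[5] sub(0xb9,0x2c) -> 0x8d
vd[6] sub(0x33,0xe3) -> 0x50
vd[7] sub(0xb1,0xbc) -> 0xf5
vd[8] sub(0x53,0x3b) -> 0x18
vd[9] sub(0x57,0xb0) -> 0xa7
vd[10] sub(0xb2,0xd6) -> 0xdc
vd[11] sub(0xff,0x8c) -> 0x73
vd[12] sub(0x76,0xe9) -> 0x8d
vd[13] sub(0xe9,0xc8) -> 0x21
vd[14] sub(0x65,0xf5) -> 0x70
vd[15] tail/zero -> 0x00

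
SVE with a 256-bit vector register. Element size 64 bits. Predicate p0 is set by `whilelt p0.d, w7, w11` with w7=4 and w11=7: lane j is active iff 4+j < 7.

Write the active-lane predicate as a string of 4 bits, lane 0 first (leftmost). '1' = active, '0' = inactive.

predicate = 1110

lane count: 256 div 64 = 4
active while 4+j < 7, i.e. j ∈ [0,3) capped at 4 ⇒ 3
bits (lane 0 leftmost): 1110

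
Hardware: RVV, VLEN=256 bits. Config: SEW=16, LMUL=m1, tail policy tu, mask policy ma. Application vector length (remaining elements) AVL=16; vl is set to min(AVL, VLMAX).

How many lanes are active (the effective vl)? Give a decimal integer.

vl = 16

VLMAX = (256 × 1) / 16 = 16 lanes
vl ← min(16, 16) = 16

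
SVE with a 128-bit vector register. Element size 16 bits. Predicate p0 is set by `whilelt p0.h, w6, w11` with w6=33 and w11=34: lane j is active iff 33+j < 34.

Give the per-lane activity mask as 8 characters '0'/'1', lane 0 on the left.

128-bit reg / 16-bit elem → 8 lanes
p0[j] = (33+j < 34); true for j=0..0 → 1 lanes set
bits (lane 0 leftmost): 10000000

predicate = 10000000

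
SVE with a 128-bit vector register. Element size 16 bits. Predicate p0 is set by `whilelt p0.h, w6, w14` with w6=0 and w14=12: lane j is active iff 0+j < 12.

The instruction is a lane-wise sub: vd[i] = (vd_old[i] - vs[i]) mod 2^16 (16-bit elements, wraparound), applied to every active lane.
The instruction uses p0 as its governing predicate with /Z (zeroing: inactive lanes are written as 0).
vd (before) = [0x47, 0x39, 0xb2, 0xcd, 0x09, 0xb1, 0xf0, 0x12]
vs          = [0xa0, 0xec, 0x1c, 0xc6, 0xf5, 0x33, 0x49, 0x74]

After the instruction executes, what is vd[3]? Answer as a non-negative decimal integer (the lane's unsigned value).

128-bit reg / 16-bit elem → 8 lanes
p0[j] = (0+j < 12); true for j=0..7 → 8 lanes set
[0] sub(0x47,0xa0) = 0xffa7
[1] sub(0x39,0xec) = 0xff4d
[2] sub(0xb2,0x1c) = 0x96
[3] sub(0xcd,0xc6) = 0x07
[4] sub(0x09,0xf5) = 0xff14
[5] sub(0xb1,0x33) = 0x7e
[6] sub(0xf0,0x49) = 0xa7
[7] sub(0x12,0x74) = 0xff9e

vd[3] = 7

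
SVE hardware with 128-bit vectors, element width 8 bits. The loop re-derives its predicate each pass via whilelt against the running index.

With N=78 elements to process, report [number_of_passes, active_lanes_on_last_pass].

[iterations, last_vl] = [5, 14]

128-bit reg / 8-bit elem → 16 lanes
78 elements at 16/iter → 5 passes, remainder 14 on the last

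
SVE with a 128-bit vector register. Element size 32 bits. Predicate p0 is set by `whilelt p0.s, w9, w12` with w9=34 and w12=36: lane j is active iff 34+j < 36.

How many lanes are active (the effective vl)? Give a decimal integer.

register lanes = 128/32 = 4
p0[j] = (34+j < 36); true for j=0..1 → 2 lanes set

vl = 2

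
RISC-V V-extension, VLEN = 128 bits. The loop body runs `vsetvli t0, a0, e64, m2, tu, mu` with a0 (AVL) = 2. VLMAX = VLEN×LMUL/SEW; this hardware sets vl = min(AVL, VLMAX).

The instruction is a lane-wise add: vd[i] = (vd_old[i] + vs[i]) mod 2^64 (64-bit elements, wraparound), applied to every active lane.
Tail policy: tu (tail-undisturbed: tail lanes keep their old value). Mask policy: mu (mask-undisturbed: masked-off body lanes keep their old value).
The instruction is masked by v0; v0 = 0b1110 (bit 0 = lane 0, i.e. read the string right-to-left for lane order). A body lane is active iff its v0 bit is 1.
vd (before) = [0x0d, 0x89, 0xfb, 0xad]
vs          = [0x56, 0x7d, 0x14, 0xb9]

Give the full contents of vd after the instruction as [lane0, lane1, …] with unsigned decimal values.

vd = [13, 262, 251, 173]

VLMAX = VLEN×LMUL/SEW = 128×2/64 = 4
AVL=2 ≤ VLMAX=4, so vl = 2
  i=0: mask-off/keep → 13
  i=1: add(0x89,0x7d) → 262
  i=2: tail/keep → 251
  i=3: tail/keep → 173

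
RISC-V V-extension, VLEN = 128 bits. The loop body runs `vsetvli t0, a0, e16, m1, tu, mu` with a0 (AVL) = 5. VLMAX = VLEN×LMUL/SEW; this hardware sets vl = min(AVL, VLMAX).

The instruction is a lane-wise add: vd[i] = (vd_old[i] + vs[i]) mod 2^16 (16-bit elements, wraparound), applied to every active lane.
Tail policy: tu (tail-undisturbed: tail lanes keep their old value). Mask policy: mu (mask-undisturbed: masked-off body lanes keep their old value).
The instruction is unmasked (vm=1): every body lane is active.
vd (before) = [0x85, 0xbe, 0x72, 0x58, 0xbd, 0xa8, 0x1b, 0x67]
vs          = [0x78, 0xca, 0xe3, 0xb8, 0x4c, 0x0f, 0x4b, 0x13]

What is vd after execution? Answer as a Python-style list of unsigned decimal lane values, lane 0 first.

vd = [253, 392, 341, 272, 265, 168, 27, 103]

VLMAX = (128 × 1) / 16 = 8 lanes
vl ← min(5, 8) = 5
vd[0] add(0x85,0x78) -> 0xfd
vd[1] add(0xbe,0xca) -> 0x188
vd[2] add(0x72,0xe3) -> 0x155
vd[3] add(0x58,0xb8) -> 0x110
vd[4] add(0xbd,0x4c) -> 0x109
vd[5] tail/keep -> 0xa8
vd[6] tail/keep -> 0x1b
vd[7] tail/keep -> 0x67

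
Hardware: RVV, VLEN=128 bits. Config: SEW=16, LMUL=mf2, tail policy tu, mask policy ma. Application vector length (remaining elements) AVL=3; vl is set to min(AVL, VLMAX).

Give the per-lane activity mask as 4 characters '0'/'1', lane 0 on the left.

predicate = 1110

lanes per group: 128·1/2/16 = 4
AVL=3 ≤ VLMAX=4, so vl = 3
bits (lane 0 leftmost): 1110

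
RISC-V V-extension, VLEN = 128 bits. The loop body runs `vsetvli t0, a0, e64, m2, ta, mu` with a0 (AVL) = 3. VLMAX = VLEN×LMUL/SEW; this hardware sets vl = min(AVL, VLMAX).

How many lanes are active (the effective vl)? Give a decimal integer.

VLMAX = VLEN×LMUL/SEW = 128×2/64 = 4
AVL=3 ≤ VLMAX=4, so vl = 3

vl = 3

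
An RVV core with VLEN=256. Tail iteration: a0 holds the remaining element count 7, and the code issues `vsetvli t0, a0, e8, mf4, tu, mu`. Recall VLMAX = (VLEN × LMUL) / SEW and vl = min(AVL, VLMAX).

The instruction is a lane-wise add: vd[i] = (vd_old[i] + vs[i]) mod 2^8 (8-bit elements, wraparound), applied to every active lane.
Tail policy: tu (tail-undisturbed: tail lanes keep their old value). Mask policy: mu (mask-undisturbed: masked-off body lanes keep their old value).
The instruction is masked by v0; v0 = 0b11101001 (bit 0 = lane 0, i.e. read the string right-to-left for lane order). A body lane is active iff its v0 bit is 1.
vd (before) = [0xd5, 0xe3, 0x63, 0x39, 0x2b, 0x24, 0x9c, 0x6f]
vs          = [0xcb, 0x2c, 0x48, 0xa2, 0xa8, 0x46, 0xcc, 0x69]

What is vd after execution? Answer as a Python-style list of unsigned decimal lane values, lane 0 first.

vd = [160, 227, 99, 219, 43, 106, 104, 111]

VLMAX = VLEN×LMUL/SEW = 256×1/4/8 = 8
vl = min(AVL, VLMAX) = min(7, 8) = 7
vd[0] add(0xd5,0xcb) -> 0xa0
vd[1] mask-off/keep -> 0xe3
vd[2] mask-off/keep -> 0x63
vd[3] add(0x39,0xa2) -> 0xdb
vd[4] mask-off/keep -> 0x2b
vd[5] add(0x24,0x46) -> 0x6a
vd[6] add(0x9c,0xcc) -> 0x68
vd[7] tail/keep -> 0x6f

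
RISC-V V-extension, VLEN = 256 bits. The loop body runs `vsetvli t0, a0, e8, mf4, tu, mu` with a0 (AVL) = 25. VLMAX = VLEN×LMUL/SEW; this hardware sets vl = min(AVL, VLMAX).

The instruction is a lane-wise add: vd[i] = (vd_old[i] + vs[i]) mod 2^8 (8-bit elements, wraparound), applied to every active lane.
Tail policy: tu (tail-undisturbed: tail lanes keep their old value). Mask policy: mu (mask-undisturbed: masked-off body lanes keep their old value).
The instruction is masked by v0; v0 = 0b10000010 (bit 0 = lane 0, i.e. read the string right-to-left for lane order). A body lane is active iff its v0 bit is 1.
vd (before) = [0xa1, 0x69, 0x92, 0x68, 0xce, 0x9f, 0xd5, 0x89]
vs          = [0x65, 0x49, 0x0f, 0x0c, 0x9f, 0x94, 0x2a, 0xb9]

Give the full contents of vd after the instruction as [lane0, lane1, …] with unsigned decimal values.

VLMAX = (256 × 1/4) / 8 = 8 lanes
vl = min(AVL, VLMAX) = min(25, 8) = 8
[0] mask-off/keep = 0xa1
[1] add(0x69,0x49) = 0xb2
[2] mask-off/keep = 0x92
[3] mask-off/keep = 0x68
[4] mask-off/keep = 0xce
[5] mask-off/keep = 0x9f
[6] mask-off/keep = 0xd5
[7] add(0x89,0xb9) = 0x42

vd = [161, 178, 146, 104, 206, 159, 213, 66]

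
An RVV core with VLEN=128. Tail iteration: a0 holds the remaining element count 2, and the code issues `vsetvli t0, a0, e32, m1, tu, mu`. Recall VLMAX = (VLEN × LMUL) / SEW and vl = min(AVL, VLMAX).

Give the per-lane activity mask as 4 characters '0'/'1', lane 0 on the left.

VLMAX = (128 × 1) / 32 = 4 lanes
vl = min(AVL, VLMAX) = min(2, 4) = 2
bits (lane 0 leftmost): 1100

predicate = 1100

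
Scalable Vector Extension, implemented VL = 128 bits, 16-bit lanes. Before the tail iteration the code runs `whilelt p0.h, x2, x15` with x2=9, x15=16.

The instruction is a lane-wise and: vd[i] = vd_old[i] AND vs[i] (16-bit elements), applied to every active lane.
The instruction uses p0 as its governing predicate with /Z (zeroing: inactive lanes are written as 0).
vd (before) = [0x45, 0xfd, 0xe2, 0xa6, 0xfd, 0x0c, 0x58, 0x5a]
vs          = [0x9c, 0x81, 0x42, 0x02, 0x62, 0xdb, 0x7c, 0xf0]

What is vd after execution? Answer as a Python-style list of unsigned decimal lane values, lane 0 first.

128-bit reg / 16-bit elem → 8 lanes
active while 9+j < 16, i.e. j ∈ [0,7) capped at 8 ⇒ 7
vd[0] and(0x45,0x9c) -> 0x04
vd[1] and(0xfd,0x81) -> 0x81
vd[2] and(0xe2,0x42) -> 0x42
vd[3] and(0xa6,0x02) -> 0x02
vd[4] and(0xfd,0x62) -> 0x60
vd[5] and(0x0c,0xdb) -> 0x08
vd[6] and(0x58,0x7c) -> 0x58
vd[7] tail/zero -> 0x00

vd = [4, 129, 66, 2, 96, 8, 88, 0]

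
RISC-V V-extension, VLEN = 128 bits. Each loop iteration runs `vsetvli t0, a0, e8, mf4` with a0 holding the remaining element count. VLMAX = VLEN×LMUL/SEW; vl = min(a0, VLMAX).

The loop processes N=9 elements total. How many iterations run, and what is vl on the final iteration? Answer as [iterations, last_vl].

[iterations, last_vl] = [3, 1]

lanes per group: 128·1/4/8 = 4
N=9: ⌈9/4⌉ = 3 iters; last vl = 9 − 2×4 = 1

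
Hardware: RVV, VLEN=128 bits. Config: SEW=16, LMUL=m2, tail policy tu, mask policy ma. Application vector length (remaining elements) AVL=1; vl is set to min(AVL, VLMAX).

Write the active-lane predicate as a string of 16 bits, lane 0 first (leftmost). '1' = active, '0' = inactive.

VLMAX = (128 × 2) / 16 = 16 lanes
vl ← min(1, 16) = 1
bits (lane 0 leftmost): 1000000000000000

predicate = 1000000000000000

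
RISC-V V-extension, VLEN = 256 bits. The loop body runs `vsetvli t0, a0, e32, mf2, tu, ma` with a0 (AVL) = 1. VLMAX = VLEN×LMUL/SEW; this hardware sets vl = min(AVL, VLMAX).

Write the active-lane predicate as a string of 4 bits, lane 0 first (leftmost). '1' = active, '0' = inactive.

lanes per group: 256·1/2/32 = 4
vl ← min(1, 4) = 1
bits (lane 0 leftmost): 1000

predicate = 1000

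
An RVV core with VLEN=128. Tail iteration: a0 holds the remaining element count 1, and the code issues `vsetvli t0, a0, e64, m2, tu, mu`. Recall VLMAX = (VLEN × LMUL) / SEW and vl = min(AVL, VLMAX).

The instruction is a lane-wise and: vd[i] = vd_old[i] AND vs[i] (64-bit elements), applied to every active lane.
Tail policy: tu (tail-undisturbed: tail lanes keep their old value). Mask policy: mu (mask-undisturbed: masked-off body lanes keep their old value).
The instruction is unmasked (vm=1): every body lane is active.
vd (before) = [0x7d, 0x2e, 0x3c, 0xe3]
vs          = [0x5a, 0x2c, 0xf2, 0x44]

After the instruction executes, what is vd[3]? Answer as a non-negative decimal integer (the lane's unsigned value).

VLMAX = (128 × 2) / 64 = 4 lanes
vl ← min(1, 4) = 1
[0] and(0x7d,0x5a) = 0x58
[1] tail/keep = 0x2e
[2] tail/keep = 0x3c
[3] tail/keep = 0xe3

vd[3] = 227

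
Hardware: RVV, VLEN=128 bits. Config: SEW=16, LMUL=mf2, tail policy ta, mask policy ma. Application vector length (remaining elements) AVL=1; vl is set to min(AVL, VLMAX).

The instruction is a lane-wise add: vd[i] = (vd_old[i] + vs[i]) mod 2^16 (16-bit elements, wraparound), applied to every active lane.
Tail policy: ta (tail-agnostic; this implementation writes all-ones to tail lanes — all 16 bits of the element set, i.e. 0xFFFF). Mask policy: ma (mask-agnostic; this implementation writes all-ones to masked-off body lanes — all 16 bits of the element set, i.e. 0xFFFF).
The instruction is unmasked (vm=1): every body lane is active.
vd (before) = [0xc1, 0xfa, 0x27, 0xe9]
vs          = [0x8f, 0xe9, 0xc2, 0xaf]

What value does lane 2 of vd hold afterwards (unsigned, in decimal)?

vd[2] = 65535

lanes per group: 128·1/2/16 = 4
vl ← min(1, 4) = 1
lane  0: add(0xc1,0x8f) ⇒ 0x150
lane  1: tail/ones ⇒ 0xffff
lane  2: tail/ones ⇒ 0xffff
lane  3: tail/ones ⇒ 0xffff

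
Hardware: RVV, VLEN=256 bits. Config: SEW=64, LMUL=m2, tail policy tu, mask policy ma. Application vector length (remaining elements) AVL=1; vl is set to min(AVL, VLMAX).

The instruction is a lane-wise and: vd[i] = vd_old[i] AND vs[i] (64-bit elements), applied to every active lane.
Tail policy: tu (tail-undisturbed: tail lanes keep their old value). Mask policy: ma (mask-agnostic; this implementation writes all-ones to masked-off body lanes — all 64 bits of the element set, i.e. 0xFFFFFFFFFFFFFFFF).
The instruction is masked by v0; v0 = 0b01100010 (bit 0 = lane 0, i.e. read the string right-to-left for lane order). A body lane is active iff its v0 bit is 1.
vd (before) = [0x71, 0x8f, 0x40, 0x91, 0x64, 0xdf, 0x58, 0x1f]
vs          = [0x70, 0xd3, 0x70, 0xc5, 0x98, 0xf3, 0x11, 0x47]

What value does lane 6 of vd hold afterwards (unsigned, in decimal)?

vd[6] = 88

lanes per group: 256·2/64 = 8
vl = min(AVL, VLMAX) = min(1, 8) = 1
vd[0] mask-off/ones -> 0xffffffffffffffff
vd[1] tail/keep -> 0x8f
vd[2] tail/keep -> 0x40
vd[3] tail/keep -> 0x91
vd[4] tail/keep -> 0x64
vd[5] tail/keep -> 0xdf
vd[6] tail/keep -> 0x58
vd[7] tail/keep -> 0x1f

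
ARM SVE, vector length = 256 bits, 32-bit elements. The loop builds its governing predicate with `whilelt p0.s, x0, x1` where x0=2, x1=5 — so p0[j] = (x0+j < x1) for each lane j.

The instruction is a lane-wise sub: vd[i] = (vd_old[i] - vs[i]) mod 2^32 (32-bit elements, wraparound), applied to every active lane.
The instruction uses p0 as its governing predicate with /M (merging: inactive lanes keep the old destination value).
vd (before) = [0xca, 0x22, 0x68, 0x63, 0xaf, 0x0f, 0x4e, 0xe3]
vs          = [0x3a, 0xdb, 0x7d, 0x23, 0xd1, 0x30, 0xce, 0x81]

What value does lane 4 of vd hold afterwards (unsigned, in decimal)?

vd[4] = 175

256-bit reg / 32-bit elem → 8 lanes
active while 2+j < 5, i.e. j ∈ [0,3) capped at 8 ⇒ 3
lane  0: sub(0xca,0x3a) ⇒ 0x90
lane  1: sub(0x22,0xdb) ⇒ 0xffffff47
lane  2: sub(0x68,0x7d) ⇒ 0xffffffeb
lane  3: tail/keep ⇒ 0x63
lane  4: tail/keep ⇒ 0xaf
lane  5: tail/keep ⇒ 0x0f
lane  6: tail/keep ⇒ 0x4e
lane  7: tail/keep ⇒ 0xe3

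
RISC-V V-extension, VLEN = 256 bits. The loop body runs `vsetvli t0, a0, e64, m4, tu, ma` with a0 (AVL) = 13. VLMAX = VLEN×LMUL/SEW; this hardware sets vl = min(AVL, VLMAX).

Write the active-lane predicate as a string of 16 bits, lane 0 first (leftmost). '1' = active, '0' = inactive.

predicate = 1111111111111000

VLMAX = VLEN×LMUL/SEW = 256×4/64 = 16
vl ← min(13, 16) = 13
bits (lane 0 leftmost): 1111111111111000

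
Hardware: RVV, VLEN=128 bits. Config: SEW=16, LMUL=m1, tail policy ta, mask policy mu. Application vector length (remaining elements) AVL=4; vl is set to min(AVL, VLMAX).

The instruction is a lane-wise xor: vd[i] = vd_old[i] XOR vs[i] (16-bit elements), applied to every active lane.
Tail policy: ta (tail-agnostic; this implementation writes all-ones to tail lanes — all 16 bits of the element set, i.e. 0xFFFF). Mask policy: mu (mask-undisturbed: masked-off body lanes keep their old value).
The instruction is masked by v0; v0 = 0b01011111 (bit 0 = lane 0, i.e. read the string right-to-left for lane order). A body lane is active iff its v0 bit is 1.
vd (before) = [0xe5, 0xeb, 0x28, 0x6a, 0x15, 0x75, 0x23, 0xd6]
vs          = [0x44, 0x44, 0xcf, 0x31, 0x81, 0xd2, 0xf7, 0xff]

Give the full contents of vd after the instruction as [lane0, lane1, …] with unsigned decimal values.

vd = [161, 175, 231, 91, 65535, 65535, 65535, 65535]

VLMAX = VLEN×LMUL/SEW = 128×1/16 = 8
vl = min(AVL, VLMAX) = min(4, 8) = 4
[0] xor(0xe5,0x44) = 0xa1
[1] xor(0xeb,0x44) = 0xaf
[2] xor(0x28,0xcf) = 0xe7
[3] xor(0x6a,0x31) = 0x5b
[4] tail/ones = 0xffff
[5] tail/ones = 0xffff
[6] tail/ones = 0xffff
[7] tail/ones = 0xffff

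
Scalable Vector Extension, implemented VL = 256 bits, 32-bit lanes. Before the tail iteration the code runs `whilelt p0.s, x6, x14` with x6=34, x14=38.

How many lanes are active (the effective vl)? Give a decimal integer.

vl = 4

256-bit reg / 32-bit elem → 8 lanes
whilelt: lane j active iff 34+j < 38 → j < 4 → 4 active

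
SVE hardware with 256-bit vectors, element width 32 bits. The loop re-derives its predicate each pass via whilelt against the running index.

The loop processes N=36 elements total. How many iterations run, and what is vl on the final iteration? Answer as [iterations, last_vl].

lane count: 256 div 32 = 8
N=36: ⌈36/8⌉ = 5 iters; last vl = 36 − 4×8 = 4

[iterations, last_vl] = [5, 4]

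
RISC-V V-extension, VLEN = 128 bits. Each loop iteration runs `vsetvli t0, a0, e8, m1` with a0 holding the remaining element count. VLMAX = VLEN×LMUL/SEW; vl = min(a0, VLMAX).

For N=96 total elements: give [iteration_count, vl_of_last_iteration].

[iterations, last_vl] = [6, 16]

VLMAX = VLEN×LMUL/SEW = 128×1/8 = 16
iterations = ceil(96/16) = 6; final-pass vl = 16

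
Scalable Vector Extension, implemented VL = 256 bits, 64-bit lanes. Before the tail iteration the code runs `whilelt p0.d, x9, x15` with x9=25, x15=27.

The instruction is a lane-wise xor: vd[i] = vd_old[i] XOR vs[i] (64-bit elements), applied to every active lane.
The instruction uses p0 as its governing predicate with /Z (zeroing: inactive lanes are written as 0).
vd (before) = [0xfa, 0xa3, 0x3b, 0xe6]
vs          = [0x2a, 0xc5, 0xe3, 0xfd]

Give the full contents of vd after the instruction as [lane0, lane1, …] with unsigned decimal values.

lane count: 256 div 64 = 4
whilelt: lane j active iff 25+j < 27 → j < 2 → 2 active
vd[0] xor(0xfa,0x2a) -> 0xd0
vd[1] xor(0xa3,0xc5) -> 0x66
vd[2] tail/zero -> 0x00
vd[3] tail/zero -> 0x00

vd = [208, 102, 0, 0]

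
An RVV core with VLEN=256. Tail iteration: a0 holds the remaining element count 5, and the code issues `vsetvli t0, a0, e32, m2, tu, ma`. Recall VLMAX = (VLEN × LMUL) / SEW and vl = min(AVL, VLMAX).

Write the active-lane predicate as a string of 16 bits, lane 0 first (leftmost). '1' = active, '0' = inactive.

predicate = 1111100000000000

lanes per group: 256·2/32 = 16
AVL=5 ≤ VLMAX=16, so vl = 5
bits (lane 0 leftmost): 1111100000000000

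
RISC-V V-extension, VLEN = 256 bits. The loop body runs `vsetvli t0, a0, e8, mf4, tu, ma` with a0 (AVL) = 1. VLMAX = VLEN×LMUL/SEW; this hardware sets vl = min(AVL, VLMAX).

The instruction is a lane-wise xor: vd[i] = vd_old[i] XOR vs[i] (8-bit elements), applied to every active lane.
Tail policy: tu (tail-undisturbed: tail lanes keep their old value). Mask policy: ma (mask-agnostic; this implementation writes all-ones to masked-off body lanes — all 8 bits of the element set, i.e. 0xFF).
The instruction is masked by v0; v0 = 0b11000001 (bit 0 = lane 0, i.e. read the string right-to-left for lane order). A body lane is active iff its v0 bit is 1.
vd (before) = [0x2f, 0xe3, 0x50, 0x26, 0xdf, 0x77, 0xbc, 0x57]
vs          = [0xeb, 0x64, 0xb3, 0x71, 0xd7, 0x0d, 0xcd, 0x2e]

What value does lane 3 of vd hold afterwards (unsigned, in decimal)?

lanes per group: 256·1/4/8 = 8
vl = min(AVL, VLMAX) = min(1, 8) = 1
  i=0: xor(0x2f,0xeb) → 196
  i=1: tail/keep → 227
  i=2: tail/keep → 80
  i=3: tail/keep → 38
  i=4: tail/keep → 223
  i=5: tail/keep → 119
  i=6: tail/keep → 188
  i=7: tail/keep → 87

vd[3] = 38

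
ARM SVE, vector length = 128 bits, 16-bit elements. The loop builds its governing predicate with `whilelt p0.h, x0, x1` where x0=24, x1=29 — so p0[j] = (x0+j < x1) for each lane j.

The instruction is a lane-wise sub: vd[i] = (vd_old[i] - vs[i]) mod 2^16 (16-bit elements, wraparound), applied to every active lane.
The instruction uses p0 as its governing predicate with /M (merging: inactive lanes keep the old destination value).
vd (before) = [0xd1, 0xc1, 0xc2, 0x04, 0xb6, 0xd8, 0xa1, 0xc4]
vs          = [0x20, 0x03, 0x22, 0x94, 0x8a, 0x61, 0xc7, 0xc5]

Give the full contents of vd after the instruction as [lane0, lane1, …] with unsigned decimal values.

vd = [177, 190, 160, 65392, 44, 216, 161, 196]

128-bit reg / 16-bit elem → 8 lanes
p0[j] = (24+j < 29); true for j=0..4 → 5 lanes set
  i=0: sub(0xd1,0x20) → 177
  i=1: sub(0xc1,0x03) → 190
  i=2: sub(0xc2,0x22) → 160
  i=3: sub(0x04,0x94) → 65392
  i=4: sub(0xb6,0x8a) → 44
  i=5: tail/keep → 216
  i=6: tail/keep → 161
  i=7: tail/keep → 196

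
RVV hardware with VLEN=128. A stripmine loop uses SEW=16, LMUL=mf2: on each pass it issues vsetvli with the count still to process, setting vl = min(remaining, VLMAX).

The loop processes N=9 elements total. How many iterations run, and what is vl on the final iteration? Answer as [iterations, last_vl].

VLMAX = (128 × 1/2) / 16 = 4 lanes
iterations = ceil(9/4) = 3; final-pass vl = 1

[iterations, last_vl] = [3, 1]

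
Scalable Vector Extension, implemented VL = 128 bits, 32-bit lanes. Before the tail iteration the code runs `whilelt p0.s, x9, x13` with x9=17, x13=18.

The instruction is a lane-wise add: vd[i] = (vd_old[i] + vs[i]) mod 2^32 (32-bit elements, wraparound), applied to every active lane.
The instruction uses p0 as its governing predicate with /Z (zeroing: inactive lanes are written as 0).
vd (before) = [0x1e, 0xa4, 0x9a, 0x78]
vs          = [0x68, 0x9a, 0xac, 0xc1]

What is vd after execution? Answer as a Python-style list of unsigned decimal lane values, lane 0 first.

lane count: 128 div 32 = 4
p0[j] = (17+j < 18); true for j=0..0 → 1 lanes set
lane  0: add(0x1e,0x68) ⇒ 0x86
lane  1: tail/zero ⇒ 0x00
lane  2: tail/zero ⇒ 0x00
lane  3: tail/zero ⇒ 0x00

vd = [134, 0, 0, 0]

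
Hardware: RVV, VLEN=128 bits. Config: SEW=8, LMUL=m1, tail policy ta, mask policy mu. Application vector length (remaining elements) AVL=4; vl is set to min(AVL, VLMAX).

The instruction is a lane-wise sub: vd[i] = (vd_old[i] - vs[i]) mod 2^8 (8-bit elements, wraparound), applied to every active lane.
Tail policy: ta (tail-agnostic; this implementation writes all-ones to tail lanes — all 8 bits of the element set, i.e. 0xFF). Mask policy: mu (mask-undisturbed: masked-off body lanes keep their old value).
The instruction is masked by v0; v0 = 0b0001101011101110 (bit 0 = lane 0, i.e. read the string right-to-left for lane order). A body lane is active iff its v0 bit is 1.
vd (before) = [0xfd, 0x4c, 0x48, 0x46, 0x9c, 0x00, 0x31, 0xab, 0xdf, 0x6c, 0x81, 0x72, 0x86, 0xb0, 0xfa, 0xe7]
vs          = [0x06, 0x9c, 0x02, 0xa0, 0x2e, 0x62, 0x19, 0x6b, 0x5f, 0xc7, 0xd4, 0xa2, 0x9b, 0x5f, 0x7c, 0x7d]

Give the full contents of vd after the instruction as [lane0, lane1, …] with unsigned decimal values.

VLMAX = (128 × 1) / 8 = 16 lanes
vl ← min(4, 16) = 4
vd[0] mask-off/keep -> 0xfd
vd[1] sub(0x4c,0x9c) -> 0xb0
vd[2] sub(0x48,0x02) -> 0x46
vd[3] sub(0x46,0xa0) -> 0xa6
vd[4] tail/ones -> 0xff
vd[5] tail/ones -> 0xff
vd[6] tail/ones -> 0xff
vd[7] tail/ones -> 0xff
vd[8] tail/ones -> 0xff
vd[9] tail/ones -> 0xff
vd[10] tail/ones -> 0xff
vd[11] tail/ones -> 0xff
vd[12] tail/ones -> 0xff
vd[13] tail/ones -> 0xff
vd[14] tail/ones -> 0xff
vd[15] tail/ones -> 0xff

vd = [253, 176, 70, 166, 255, 255, 255, 255, 255, 255, 255, 255, 255, 255, 255, 255]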